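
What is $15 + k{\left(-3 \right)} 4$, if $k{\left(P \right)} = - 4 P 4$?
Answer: $207$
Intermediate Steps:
$k{\left(P \right)} = - 16 P$
$15 + k{\left(-3 \right)} 4 = 15 + \left(-16\right) \left(-3\right) 4 = 15 + 48 \cdot 4 = 15 + 192 = 207$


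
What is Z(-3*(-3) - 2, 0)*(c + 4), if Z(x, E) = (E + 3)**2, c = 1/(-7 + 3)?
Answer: 135/4 ≈ 33.750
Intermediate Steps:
c = -1/4 (c = 1/(-4) = -1/4 ≈ -0.25000)
Z(x, E) = (3 + E)**2
Z(-3*(-3) - 2, 0)*(c + 4) = (3 + 0)**2*(-1/4 + 4) = 3**2*(15/4) = 9*(15/4) = 135/4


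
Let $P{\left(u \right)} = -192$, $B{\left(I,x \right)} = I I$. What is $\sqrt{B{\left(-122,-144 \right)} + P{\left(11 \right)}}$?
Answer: $2 \sqrt{3673} \approx 121.21$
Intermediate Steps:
$B{\left(I,x \right)} = I^{2}$
$\sqrt{B{\left(-122,-144 \right)} + P{\left(11 \right)}} = \sqrt{\left(-122\right)^{2} - 192} = \sqrt{14884 - 192} = \sqrt{14692} = 2 \sqrt{3673}$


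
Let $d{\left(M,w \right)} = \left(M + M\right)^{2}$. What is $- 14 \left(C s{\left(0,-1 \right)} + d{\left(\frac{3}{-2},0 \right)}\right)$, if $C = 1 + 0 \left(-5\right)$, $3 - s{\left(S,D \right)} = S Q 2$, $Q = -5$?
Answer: $-168$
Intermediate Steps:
$s{\left(S,D \right)} = 3 + 10 S$ ($s{\left(S,D \right)} = 3 - S \left(-5\right) 2 = 3 - - 5 S 2 = 3 - - 10 S = 3 + 10 S$)
$d{\left(M,w \right)} = 4 M^{2}$ ($d{\left(M,w \right)} = \left(2 M\right)^{2} = 4 M^{2}$)
$C = 1$ ($C = 1 + 0 = 1$)
$- 14 \left(C s{\left(0,-1 \right)} + d{\left(\frac{3}{-2},0 \right)}\right) = - 14 \left(1 \left(3 + 10 \cdot 0\right) + 4 \left(\frac{3}{-2}\right)^{2}\right) = - 14 \left(1 \left(3 + 0\right) + 4 \left(3 \left(- \frac{1}{2}\right)\right)^{2}\right) = - 14 \left(1 \cdot 3 + 4 \left(- \frac{3}{2}\right)^{2}\right) = - 14 \left(3 + 4 \cdot \frac{9}{4}\right) = - 14 \left(3 + 9\right) = \left(-14\right) 12 = -168$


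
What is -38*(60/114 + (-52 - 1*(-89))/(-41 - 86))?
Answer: -1134/127 ≈ -8.9291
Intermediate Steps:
-38*(60/114 + (-52 - 1*(-89))/(-41 - 86)) = -38*(60*(1/114) + (-52 + 89)/(-127)) = -38*(10/19 + 37*(-1/127)) = -38*(10/19 - 37/127) = -38*567/2413 = -1134/127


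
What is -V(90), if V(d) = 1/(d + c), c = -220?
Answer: 1/130 ≈ 0.0076923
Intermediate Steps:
V(d) = 1/(-220 + d) (V(d) = 1/(d - 220) = 1/(-220 + d))
-V(90) = -1/(-220 + 90) = -1/(-130) = -1*(-1/130) = 1/130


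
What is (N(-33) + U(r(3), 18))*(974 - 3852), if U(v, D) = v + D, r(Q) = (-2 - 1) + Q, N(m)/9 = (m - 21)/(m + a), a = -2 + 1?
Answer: -1580022/17 ≈ -92943.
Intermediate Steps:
a = -1
N(m) = 9*(-21 + m)/(-1 + m) (N(m) = 9*((m - 21)/(m - 1)) = 9*((-21 + m)/(-1 + m)) = 9*(-21 + m)/(-1 + m))
r(Q) = -3 + Q
U(v, D) = D + v
(N(-33) + U(r(3), 18))*(974 - 3852) = (9*(-21 - 33)/(-1 - 33) + (18 + (-3 + 3)))*(974 - 3852) = (9*(-54)/(-34) + (18 + 0))*(-2878) = (9*(-1/34)*(-54) + 18)*(-2878) = (243/17 + 18)*(-2878) = (549/17)*(-2878) = -1580022/17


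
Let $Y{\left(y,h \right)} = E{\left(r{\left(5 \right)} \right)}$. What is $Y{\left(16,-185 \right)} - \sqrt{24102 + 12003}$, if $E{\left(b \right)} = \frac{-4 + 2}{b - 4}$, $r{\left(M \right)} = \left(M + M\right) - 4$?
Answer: $-1 - \sqrt{36105} \approx -191.01$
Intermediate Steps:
$r{\left(M \right)} = -4 + 2 M$ ($r{\left(M \right)} = 2 M - 4 = -4 + 2 M$)
$E{\left(b \right)} = - \frac{2}{-4 + b}$
$Y{\left(y,h \right)} = -1$ ($Y{\left(y,h \right)} = - \frac{2}{-4 + \left(-4 + 2 \cdot 5\right)} = - \frac{2}{-4 + \left(-4 + 10\right)} = - \frac{2}{-4 + 6} = - \frac{2}{2} = \left(-2\right) \frac{1}{2} = -1$)
$Y{\left(16,-185 \right)} - \sqrt{24102 + 12003} = -1 - \sqrt{24102 + 12003} = -1 - \sqrt{36105}$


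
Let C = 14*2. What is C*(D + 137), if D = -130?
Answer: 196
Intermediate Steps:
C = 28
C*(D + 137) = 28*(-130 + 137) = 28*7 = 196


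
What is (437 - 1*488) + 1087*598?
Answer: 649975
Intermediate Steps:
(437 - 1*488) + 1087*598 = (437 - 488) + 650026 = -51 + 650026 = 649975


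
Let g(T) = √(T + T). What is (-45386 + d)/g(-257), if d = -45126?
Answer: 45256*I*√514/257 ≈ 3992.3*I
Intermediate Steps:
g(T) = √2*√T (g(T) = √(2*T) = √2*√T)
(-45386 + d)/g(-257) = (-45386 - 45126)/((√2*√(-257))) = -90512*(-I*√514/514) = -(-45256)*I*√514/257 = 45256*I*√514/257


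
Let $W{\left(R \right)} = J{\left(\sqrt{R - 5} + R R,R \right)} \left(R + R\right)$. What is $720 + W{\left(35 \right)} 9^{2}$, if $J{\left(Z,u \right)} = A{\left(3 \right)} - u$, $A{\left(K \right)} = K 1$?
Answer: $-180720$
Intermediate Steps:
$A{\left(K \right)} = K$
$J{\left(Z,u \right)} = 3 - u$
$W{\left(R \right)} = 2 R \left(3 - R\right)$ ($W{\left(R \right)} = \left(3 - R\right) \left(R + R\right) = \left(3 - R\right) 2 R = 2 R \left(3 - R\right)$)
$720 + W{\left(35 \right)} 9^{2} = 720 + 2 \cdot 35 \left(3 - 35\right) 9^{2} = 720 + 2 \cdot 35 \left(3 - 35\right) 81 = 720 + 2 \cdot 35 \left(-32\right) 81 = 720 - 181440 = -180720$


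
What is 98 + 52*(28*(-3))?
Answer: -4270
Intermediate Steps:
98 + 52*(28*(-3)) = 98 + 52*(-84) = 98 - 4368 = -4270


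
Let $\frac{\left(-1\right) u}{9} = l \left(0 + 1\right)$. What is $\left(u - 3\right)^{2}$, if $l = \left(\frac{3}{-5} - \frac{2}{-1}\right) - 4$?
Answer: $\frac{10404}{25} \approx 416.16$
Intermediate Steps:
$l = - \frac{13}{5}$ ($l = \left(3 \left(- \frac{1}{5}\right) - -2\right) - 4 = \left(- \frac{3}{5} + 2\right) - 4 = \frac{7}{5} - 4 = - \frac{13}{5} \approx -2.6$)
$u = \frac{117}{5}$ ($u = - 9 \left(- \frac{13 \left(0 + 1\right)}{5}\right) = - 9 \left(\left(- \frac{13}{5}\right) 1\right) = \left(-9\right) \left(- \frac{13}{5}\right) = \frac{117}{5} \approx 23.4$)
$\left(u - 3\right)^{2} = \left(\frac{117}{5} - 3\right)^{2} = \left(\frac{102}{5}\right)^{2} = \frac{10404}{25}$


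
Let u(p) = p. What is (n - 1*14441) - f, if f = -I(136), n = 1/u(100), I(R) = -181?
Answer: -1462199/100 ≈ -14622.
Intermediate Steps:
n = 1/100 ≈ 0.010000
f = 181 (f = -1*(-181) = 181)
(n - 1*14441) - f = (1/100 - 1*14441) - 1*181 = (1/100 - 14441) - 181 = -1444099/100 - 181 = -1462199/100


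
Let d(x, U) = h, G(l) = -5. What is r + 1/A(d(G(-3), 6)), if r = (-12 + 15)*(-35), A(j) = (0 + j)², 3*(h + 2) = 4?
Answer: -411/4 ≈ -102.75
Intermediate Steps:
h = -⅔ (h = -2 + (⅓)*4 = -2 + 4/3 = -⅔ ≈ -0.66667)
d(x, U) = -⅔
A(j) = j²
r = -105 (r = 3*(-35) = -105)
r + 1/A(d(G(-3), 6)) = -105 + 1/((-⅔)²) = -105 + 1/(4/9) = -105 + 9/4 = -411/4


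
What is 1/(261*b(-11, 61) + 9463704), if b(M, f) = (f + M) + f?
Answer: 1/9492675 ≈ 1.0534e-7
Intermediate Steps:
b(M, f) = M + 2*f (b(M, f) = (M + f) + f = M + 2*f)
1/(261*b(-11, 61) + 9463704) = 1/(261*(-11 + 2*61) + 9463704) = 1/(261*(-11 + 122) + 9463704) = 1/(261*111 + 9463704) = 1/(28971 + 9463704) = 1/9492675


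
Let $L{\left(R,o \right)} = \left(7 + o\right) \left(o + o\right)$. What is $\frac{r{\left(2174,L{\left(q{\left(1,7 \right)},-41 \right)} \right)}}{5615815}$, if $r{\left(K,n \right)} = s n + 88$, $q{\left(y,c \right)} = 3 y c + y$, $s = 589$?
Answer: $\frac{328444}{1123163} \approx 0.29243$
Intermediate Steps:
$q{\left(y,c \right)} = y + 3 c y$ ($q{\left(y,c \right)} = 3 c y + y = y + 3 c y$)
$L{\left(R,o \right)} = 2 o \left(7 + o\right)$ ($L{\left(R,o \right)} = \left(7 + o\right) 2 o = 2 o \left(7 + o\right)$)
$r{\left(K,n \right)} = 88 + 589 n$ ($r{\left(K,n \right)} = 589 n + 88 = 88 + 589 n$)
$\frac{r{\left(2174,L{\left(q{\left(1,7 \right)},-41 \right)} \right)}}{5615815} = \frac{88 + 589 \cdot 2 \left(-41\right) \left(7 - 41\right)}{5615815} = \left(88 + 589 \cdot 2 \left(-41\right) \left(-34\right)\right) \frac{1}{5615815} = \left(88 + 589 \cdot 2788\right) \frac{1}{5615815} = \left(88 + 1642132\right) \frac{1}{5615815} = 1642220 \cdot \frac{1}{5615815} = \frac{328444}{1123163}$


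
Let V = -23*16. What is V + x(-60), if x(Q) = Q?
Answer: -428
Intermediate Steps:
V = -368
V + x(-60) = -368 - 60 = -428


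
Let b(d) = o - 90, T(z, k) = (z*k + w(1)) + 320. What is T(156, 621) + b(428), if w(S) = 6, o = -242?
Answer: 96870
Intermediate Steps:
T(z, k) = 326 + k*z (T(z, k) = (z*k + 6) + 320 = (k*z + 6) + 320 = (6 + k*z) + 320 = 326 + k*z)
b(d) = -332 (b(d) = -242 - 90 = -332)
T(156, 621) + b(428) = (326 + 621*156) - 332 = (326 + 96876) - 332 = 97202 - 332 = 96870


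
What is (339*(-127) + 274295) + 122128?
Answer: 353370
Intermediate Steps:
(339*(-127) + 274295) + 122128 = (-43053 + 274295) + 122128 = 231242 + 122128 = 353370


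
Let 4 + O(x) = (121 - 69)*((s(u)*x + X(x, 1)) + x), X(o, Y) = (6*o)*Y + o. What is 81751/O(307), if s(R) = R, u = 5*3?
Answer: 81751/367168 ≈ 0.22265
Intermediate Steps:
u = 15
X(o, Y) = o + 6*Y*o (X(o, Y) = 6*Y*o + o = o + 6*Y*o)
O(x) = -4 + 1196*x (O(x) = -4 + (121 - 69)*((15*x + x*(1 + 6*1)) + x) = -4 + 52*((15*x + x*(1 + 6)) + x) = -4 + 52*((15*x + x*7) + x) = -4 + 52*((15*x + 7*x) + x) = -4 + 52*(22*x + x) = -4 + 52*(23*x) = -4 + 1196*x)
81751/O(307) = 81751/(-4 + 1196*307) = 81751/(-4 + 367172) = 81751/367168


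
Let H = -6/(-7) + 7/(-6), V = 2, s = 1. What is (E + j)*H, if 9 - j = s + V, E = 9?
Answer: -65/14 ≈ -4.6429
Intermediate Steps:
j = 6 (j = 9 - (1 + 2) = 9 - 1*3 = 9 - 3 = 6)
H = -13/42 (H = -6*(-1/7) + 7*(-1/6) = 6/7 - 7/6 = -13/42 ≈ -0.30952)
(E + j)*H = (9 + 6)*(-13/42) = 15*(-13/42) = -65/14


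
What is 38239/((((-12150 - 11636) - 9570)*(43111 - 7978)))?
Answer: -38239/1171896348 ≈ -3.2630e-5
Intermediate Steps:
38239/((((-12150 - 11636) - 9570)*(43111 - 7978))) = 38239/(((-23786 - 9570)*35133)) = 38239/((-33356*35133)) = 38239/(-1171896348) = 38239*(-1/1171896348) = -38239/1171896348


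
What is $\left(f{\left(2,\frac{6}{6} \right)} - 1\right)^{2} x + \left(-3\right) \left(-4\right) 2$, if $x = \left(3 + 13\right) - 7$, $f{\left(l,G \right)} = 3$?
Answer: $60$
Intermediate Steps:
$x = 9$ ($x = 16 - 7 = 9$)
$\left(f{\left(2,\frac{6}{6} \right)} - 1\right)^{2} x + \left(-3\right) \left(-4\right) 2 = \left(3 - 1\right)^{2} \cdot 9 + \left(-3\right) \left(-4\right) 2 = 2^{2} \cdot 9 + 12 \cdot 2 = 4 \cdot 9 + 24 = 36 + 24 = 60$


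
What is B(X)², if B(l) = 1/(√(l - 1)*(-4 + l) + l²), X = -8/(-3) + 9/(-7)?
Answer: 194481/(841 - 110*√42)² ≈ 11.848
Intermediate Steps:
X = 29/21 (X = -8*(-⅓) + 9*(-⅐) = 8/3 - 9/7 = 29/21 ≈ 1.3810)
B(l) = 1/(l² + √(-1 + l)*(-4 + l)) (B(l) = 1/(√(-1 + l)*(-4 + l) + l²) = 1/(l² + √(-1 + l)*(-4 + l)))
B(X)² = (1/((29/21)² - 4*√(-1 + 29/21) + 29*√(-1 + 29/21)/21))² = (1/(841/441 - 8*√42/21 + 29*√(8/21)/21))² = (1/(841/441 - 8*√42/21 + 29*(2*√42/21)/21))² = (1/(841/441 - 8*√42/21 + 58*√42/441))² = (1/(841/441 - 110*√42/441))² = (841/441 - 110*√42/441)⁻²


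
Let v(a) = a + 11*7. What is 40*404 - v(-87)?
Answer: 16170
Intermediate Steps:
v(a) = 77 + a (v(a) = a + 77 = 77 + a)
40*404 - v(-87) = 40*404 - (77 - 87) = 16160 - 1*(-10) = 16160 + 10 = 16170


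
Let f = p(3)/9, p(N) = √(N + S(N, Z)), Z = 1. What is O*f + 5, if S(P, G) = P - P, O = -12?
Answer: 5 - 4*√3/3 ≈ 2.6906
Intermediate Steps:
S(P, G) = 0
p(N) = √N (p(N) = √(N + 0) = √N)
f = √3/9 ≈ 0.19245
O*f + 5 = -4*√3/3 + 5 = 5 - 4*√3/3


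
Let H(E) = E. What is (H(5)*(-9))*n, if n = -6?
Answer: 270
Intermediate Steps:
(H(5)*(-9))*n = (5*(-9))*(-6) = -45*(-6) = 270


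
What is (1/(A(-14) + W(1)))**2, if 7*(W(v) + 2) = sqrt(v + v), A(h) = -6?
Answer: 49/(56 - sqrt(2))**2 ≈ 0.016445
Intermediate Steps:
W(v) = -2 + sqrt(2)*sqrt(v)/7 (W(v) = -2 + sqrt(v + v)/7 = -2 + sqrt(2*v)/7 = -2 + (sqrt(2)*sqrt(v))/7 = -2 + sqrt(2)*sqrt(v)/7)
(1/(A(-14) + W(1)))**2 = (1/(-6 + (-2 + sqrt(2)*sqrt(1)/7)))**2 = (1/(-6 + (-2 + (1/7)*sqrt(2)*1)))**2 = (1/(-6 + (-2 + sqrt(2)/7)))**2 = (1/(-8 + sqrt(2)/7))**2 = (-8 + sqrt(2)/7)**(-2)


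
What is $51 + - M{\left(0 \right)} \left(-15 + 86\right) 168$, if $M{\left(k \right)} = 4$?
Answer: $-47661$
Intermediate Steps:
$51 + - M{\left(0 \right)} \left(-15 + 86\right) 168 = 51 + \left(-1\right) 4 \left(-15 + 86\right) 168 = 51 + \left(-4\right) 71 \cdot 168 = 51 - 47712 = -47661$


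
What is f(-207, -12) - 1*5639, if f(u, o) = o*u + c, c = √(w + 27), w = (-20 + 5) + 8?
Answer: -3155 + 2*√5 ≈ -3150.5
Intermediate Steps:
w = -7 (w = -15 + 8 = -7)
c = 2*√5 (c = √(-7 + 27) = √20 = 2*√5 ≈ 4.4721)
f(u, o) = 2*√5 + o*u (f(u, o) = o*u + 2*√5 = 2*√5 + o*u)
f(-207, -12) - 1*5639 = (2*√5 - 12*(-207)) - 1*5639 = (2*√5 + 2484) - 5639 = (2484 + 2*√5) - 5639 = -3155 + 2*√5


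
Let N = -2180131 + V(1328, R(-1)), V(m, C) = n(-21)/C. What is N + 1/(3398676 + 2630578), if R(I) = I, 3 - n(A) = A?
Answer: -13144708254369/6029254 ≈ -2.1802e+6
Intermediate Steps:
n(A) = 3 - A
V(m, C) = 24/C (V(m, C) = (3 - 1*(-21))/C = (3 + 21)/C = 24/C)
N = -2180155 (N = -2180131 + 24/(-1) = -2180131 + 24*(-1) = -2180131 - 24 = -2180155)
N + 1/(3398676 + 2630578) = -2180155 + 1/(3398676 + 2630578) = -2180155 + 1/6029254 = -13144708254369/6029254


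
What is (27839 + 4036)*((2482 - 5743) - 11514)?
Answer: -470953125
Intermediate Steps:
(27839 + 4036)*((2482 - 5743) - 11514) = 31875*(-3261 - 11514) = 31875*(-14775) = -470953125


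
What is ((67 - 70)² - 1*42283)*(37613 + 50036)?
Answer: -3705273826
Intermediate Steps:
((67 - 70)² - 1*42283)*(37613 + 50036) = ((-3)² - 42283)*87649 = (9 - 42283)*87649 = -42274*87649 = -3705273826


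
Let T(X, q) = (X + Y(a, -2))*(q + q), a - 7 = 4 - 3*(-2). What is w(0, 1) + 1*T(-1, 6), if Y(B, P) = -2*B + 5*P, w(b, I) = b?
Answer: -540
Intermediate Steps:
a = 17 (a = 7 + (4 - 3*(-2)) = 7 + (4 + 6) = 7 + 10 = 17)
T(X, q) = 2*q*(-44 + X) (T(X, q) = (X + (-2*17 + 5*(-2)))*(q + q) = (X + (-34 - 10))*(2*q) = (X - 44)*(2*q) = (-44 + X)*(2*q) = 2*q*(-44 + X))
w(0, 1) + 1*T(-1, 6) = 0 + 1*(2*6*(-44 - 1)) = 0 + 1*(2*6*(-45)) = 0 + 1*(-540) = 0 - 540 = -540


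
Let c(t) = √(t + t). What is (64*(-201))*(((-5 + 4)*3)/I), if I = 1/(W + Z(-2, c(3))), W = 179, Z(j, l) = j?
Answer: 6830784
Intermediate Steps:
c(t) = √2*√t (c(t) = √(2*t) = √2*√t)
I = 1/177 (I = 1/(179 - 2) = 1/177 ≈ 0.0056497)
(64*(-201))*(((-5 + 4)*3)/I) = (64*(-201))*(((-5 + 4)*3)/(1/177)) = -12864*(-1*3)*177 = -(-38592)*177 = -12864*(-531) = 6830784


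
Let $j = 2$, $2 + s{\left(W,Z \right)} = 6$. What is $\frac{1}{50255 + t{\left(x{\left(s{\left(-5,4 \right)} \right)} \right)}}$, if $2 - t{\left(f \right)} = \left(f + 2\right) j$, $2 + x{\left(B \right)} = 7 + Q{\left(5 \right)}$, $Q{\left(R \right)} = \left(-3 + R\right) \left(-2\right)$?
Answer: $\frac{1}{50251} \approx 1.99 \cdot 10^{-5}$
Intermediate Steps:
$s{\left(W,Z \right)} = 4$ ($s{\left(W,Z \right)} = -2 + 6 = 4$)
$Q{\left(R \right)} = 6 - 2 R$
$x{\left(B \right)} = 1$ ($x{\left(B \right)} = -2 + \left(7 + \left(6 - 10\right)\right) = -2 + \left(7 - 4\right) = -2 + 3 = 1$)
$t{\left(f \right)} = -2 - 2 f$ ($t{\left(f \right)} = 2 - \left(f + 2\right) 2 = 2 - \left(2 + f\right) 2 = 2 - \left(4 + 2 f\right) = -2 - 2 f$)
$\frac{1}{50255 + t{\left(x{\left(s{\left(-5,4 \right)} \right)} \right)}} = \frac{1}{50255 - 4} = \frac{1}{50251}$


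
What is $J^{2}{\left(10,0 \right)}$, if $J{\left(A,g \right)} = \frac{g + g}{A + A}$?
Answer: $0$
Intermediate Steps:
$J{\left(A,g \right)} = \frac{g}{A}$ ($J{\left(A,g \right)} = \frac{2 g}{2 A} = 2 g \frac{1}{2 A} = \frac{g}{A}$)
$J^{2}{\left(10,0 \right)} = \left(\frac{0}{10}\right)^{2} = \left(0 \cdot \frac{1}{10}\right)^{2} = 0^{2} = 0$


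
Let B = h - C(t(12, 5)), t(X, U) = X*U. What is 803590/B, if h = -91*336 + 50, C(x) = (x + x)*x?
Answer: -401795/18863 ≈ -21.301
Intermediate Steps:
t(X, U) = U*X
C(x) = 2*x**2 (C(x) = (2*x)*x = 2*x**2)
h = -30526 (h = -30576 + 50 = -30526)
B = -37726 (B = -30526 - 2*(5*12)**2 = -30526 - 2*60**2 = -30526 - 2*3600 = -30526 - 1*7200 = -30526 - 7200 = -37726)
803590/B = 803590/(-37726) = 803590*(-1/37726) = -401795/18863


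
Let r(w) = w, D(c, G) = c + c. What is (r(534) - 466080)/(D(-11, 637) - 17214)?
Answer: 232773/8618 ≈ 27.010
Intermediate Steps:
D(c, G) = 2*c
(r(534) - 466080)/(D(-11, 637) - 17214) = (534 - 466080)/(2*(-11) - 17214) = -465546/(-22 - 17214) = -465546/(-17236) = -465546*(-1/17236) = 232773/8618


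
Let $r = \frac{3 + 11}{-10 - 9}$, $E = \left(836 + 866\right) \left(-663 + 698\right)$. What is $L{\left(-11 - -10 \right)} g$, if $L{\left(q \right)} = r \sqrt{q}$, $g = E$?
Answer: $- \frac{833980 i}{19} \approx - 43894.0 i$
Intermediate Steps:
$E = 59570$ ($E = 1702 \cdot 35 = 59570$)
$r = - \frac{14}{19}$ ($r = \frac{14}{-19} = 14 \left(- \frac{1}{19}\right) = - \frac{14}{19} \approx -0.73684$)
$g = 59570$
$L{\left(q \right)} = - \frac{14 \sqrt{q}}{19}$
$L{\left(-11 - -10 \right)} g = - \frac{14 \sqrt{-11 - -10}}{19} \cdot 59570 = - \frac{14 \sqrt{-11 + 10}}{19} \cdot 59570 = - \frac{14 \sqrt{-1}}{19} \cdot 59570 = - \frac{14 i}{19} \cdot 59570 = - \frac{833980 i}{19}$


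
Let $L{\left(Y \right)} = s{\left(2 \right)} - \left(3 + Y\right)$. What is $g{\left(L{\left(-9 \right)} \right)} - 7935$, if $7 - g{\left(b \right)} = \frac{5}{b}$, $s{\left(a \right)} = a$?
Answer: $- \frac{63429}{8} \approx -7928.6$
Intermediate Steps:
$L{\left(Y \right)} = -1 - Y$ ($L{\left(Y \right)} = 2 - \left(3 + Y\right) = -1 - Y$)
$g{\left(b \right)} = 7 - \frac{5}{b}$
$g{\left(L{\left(-9 \right)} \right)} - 7935 = \left(7 - \frac{5}{-1 - -9}\right) - 7935 = \left(7 - \frac{5}{-1 + 9}\right) - 7935 = \left(7 - \frac{5}{8}\right) - 7935 = \frac{51}{8} - 7935 = - \frac{63429}{8}$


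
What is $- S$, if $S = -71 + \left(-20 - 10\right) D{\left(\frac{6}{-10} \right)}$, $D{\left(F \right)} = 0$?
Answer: $71$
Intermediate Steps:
$S = -71$ ($S = -71 + \left(-20 - 10\right) 0 = -71 - 0 = -71 + 0 = -71$)
$- S = \left(-1\right) \left(-71\right) = 71$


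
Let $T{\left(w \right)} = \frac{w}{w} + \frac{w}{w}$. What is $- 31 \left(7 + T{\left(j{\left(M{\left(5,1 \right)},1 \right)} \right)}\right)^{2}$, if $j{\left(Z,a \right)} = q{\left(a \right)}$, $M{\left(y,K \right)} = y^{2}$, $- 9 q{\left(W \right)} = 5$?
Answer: $-2511$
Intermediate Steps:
$q{\left(W \right)} = - \frac{5}{9}$ ($q{\left(W \right)} = \left(- \frac{1}{9}\right) 5 = - \frac{5}{9}$)
$j{\left(Z,a \right)} = - \frac{5}{9}$
$T{\left(w \right)} = 2$ ($T{\left(w \right)} = 1 + 1 = 2$)
$- 31 \left(7 + T{\left(j{\left(M{\left(5,1 \right)},1 \right)} \right)}\right)^{2} = - 31 \left(7 + 2\right)^{2} = - 31 \cdot 9^{2} = \left(-31\right) 81 = -2511$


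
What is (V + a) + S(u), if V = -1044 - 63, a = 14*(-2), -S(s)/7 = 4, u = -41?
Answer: -1163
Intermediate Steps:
S(s) = -28 (S(s) = -7*4 = -28)
a = -28
V = -1107
(V + a) + S(u) = (-1107 - 28) - 28 = -1135 - 28 = -1163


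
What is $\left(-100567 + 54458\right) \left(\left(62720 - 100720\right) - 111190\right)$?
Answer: $6879001710$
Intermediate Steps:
$\left(-100567 + 54458\right) \left(\left(62720 - 100720\right) - 111190\right) = - 46109 \left(-38000 - 111190\right) = \left(-46109\right) \left(-149190\right) = 6879001710$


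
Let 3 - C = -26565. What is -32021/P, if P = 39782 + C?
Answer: -32021/66350 ≈ -0.48261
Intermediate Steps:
C = 26568 (C = 3 - 1*(-26565) = 3 + 26565 = 26568)
P = 66350 (P = 39782 + 26568 = 66350)
-32021/P = -32021/66350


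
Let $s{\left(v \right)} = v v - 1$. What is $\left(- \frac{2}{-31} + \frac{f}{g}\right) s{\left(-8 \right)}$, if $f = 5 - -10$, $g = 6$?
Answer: $\frac{10017}{62} \approx 161.56$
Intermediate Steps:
$f = 15$ ($f = 5 + 10 = 15$)
$s{\left(v \right)} = -1 + v^{2}$ ($s{\left(v \right)} = v^{2} - 1 = -1 + v^{2}$)
$\left(- \frac{2}{-31} + \frac{f}{g}\right) s{\left(-8 \right)} = \left(- \frac{2}{-31} + \frac{15}{6}\right) \left(-1 + \left(-8\right)^{2}\right) = \left(\left(-2\right) \left(- \frac{1}{31}\right) + 15 \cdot \frac{1}{6}\right) \left(-1 + 64\right) = \left(\frac{2}{31} + \frac{5}{2}\right) 63 = \frac{159}{62} \cdot 63 = \frac{10017}{62}$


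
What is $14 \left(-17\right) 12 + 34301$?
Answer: $31445$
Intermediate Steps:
$14 \left(-17\right) 12 + 34301 = \left(-238\right) 12 + 34301 = -2856 + 34301 = 31445$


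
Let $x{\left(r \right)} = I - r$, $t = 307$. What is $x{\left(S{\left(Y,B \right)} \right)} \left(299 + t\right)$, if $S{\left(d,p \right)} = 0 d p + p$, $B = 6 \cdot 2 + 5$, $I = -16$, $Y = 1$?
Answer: $-19998$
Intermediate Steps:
$B = 17$ ($B = 12 + 5 = 17$)
$S{\left(d,p \right)} = p$ ($S{\left(d,p \right)} = 0 p + p = 0 + p = p$)
$x{\left(r \right)} = -16 - r$
$x{\left(S{\left(Y,B \right)} \right)} \left(299 + t\right) = \left(-16 - 17\right) \left(299 + 307\right) = \left(-16 - 17\right) 606 = \left(-33\right) 606 = -19998$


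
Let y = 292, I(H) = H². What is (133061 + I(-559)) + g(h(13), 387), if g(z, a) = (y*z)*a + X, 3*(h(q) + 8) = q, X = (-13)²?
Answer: 31363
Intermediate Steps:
X = 169
h(q) = -8 + q/3
g(z, a) = 169 + 292*a*z (g(z, a) = (292*z)*a + 169 = 292*a*z + 169 = 169 + 292*a*z)
(133061 + I(-559)) + g(h(13), 387) = (133061 + (-559)²) + (169 + 292*387*(-8 + (⅓)*13)) = (133061 + 312481) + (169 + 292*387*(-8 + 13/3)) = 445542 + (169 + 292*387*(-11/3)) = 445542 + (169 - 414348) = 445542 - 414179 = 31363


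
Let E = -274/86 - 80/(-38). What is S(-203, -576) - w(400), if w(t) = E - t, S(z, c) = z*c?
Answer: 95857859/817 ≈ 1.1733e+5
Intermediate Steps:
S(z, c) = c*z
E = -883/817 (E = -274*1/86 - 80*(-1/38) = -137/43 + 40/19 = -883/817 ≈ -1.0808)
w(t) = -883/817 - t
S(-203, -576) - w(400) = -576*(-203) - (-883/817 - 1*400) = 116928 - (-883/817 - 400) = 116928 - 1*(-327683/817) = 116928 + 327683/817 = 95857859/817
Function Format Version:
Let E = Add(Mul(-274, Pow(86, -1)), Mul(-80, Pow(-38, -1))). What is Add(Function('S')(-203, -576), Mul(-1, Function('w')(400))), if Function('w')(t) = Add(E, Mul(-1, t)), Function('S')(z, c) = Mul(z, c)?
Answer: Rational(95857859, 817) ≈ 1.1733e+5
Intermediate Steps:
Function('S')(z, c) = Mul(c, z)
E = Rational(-883, 817) (E = Add(Mul(-274, Rational(1, 86)), Mul(-80, Rational(-1, 38))) = Add(Rational(-137, 43), Rational(40, 19)) = Rational(-883, 817) ≈ -1.0808)
Function('w')(t) = Add(Rational(-883, 817), Mul(-1, t))
Add(Function('S')(-203, -576), Mul(-1, Function('w')(400))) = Add(Mul(-576, -203), Mul(-1, Add(Rational(-883, 817), Mul(-1, 400)))) = Add(116928, Mul(-1, Add(Rational(-883, 817), -400))) = Add(116928, Mul(-1, Rational(-327683, 817))) = Add(116928, Rational(327683, 817)) = Rational(95857859, 817)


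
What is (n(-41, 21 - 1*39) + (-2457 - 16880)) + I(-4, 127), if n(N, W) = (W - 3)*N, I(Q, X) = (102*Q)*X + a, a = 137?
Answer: -70155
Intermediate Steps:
I(Q, X) = 137 + 102*Q*X (I(Q, X) = (102*Q)*X + 137 = 102*Q*X + 137 = 137 + 102*Q*X)
n(N, W) = N*(-3 + W) (n(N, W) = (-3 + W)*N = N*(-3 + W))
(n(-41, 21 - 1*39) + (-2457 - 16880)) + I(-4, 127) = (-41*(-3 + (21 - 1*39)) + (-2457 - 16880)) + (137 + 102*(-4)*127) = (-41*(-3 + (21 - 39)) - 19337) + (137 - 51816) = (-41*(-3 - 18) - 19337) - 51679 = (-41*(-21) - 19337) - 51679 = (861 - 19337) - 51679 = -18476 - 51679 = -70155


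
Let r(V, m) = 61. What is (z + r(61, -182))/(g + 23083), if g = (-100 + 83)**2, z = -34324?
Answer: -34263/23372 ≈ -1.4660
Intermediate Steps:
g = 289 (g = (-17)**2 = 289)
(z + r(61, -182))/(g + 23083) = (-34324 + 61)/(289 + 23083) = -34263/23372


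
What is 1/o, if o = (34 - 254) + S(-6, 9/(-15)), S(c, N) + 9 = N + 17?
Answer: -5/1063 ≈ -0.0047037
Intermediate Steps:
S(c, N) = 8 + N (S(c, N) = -9 + (N + 17) = -9 + (17 + N) = 8 + N)
o = -1063/5 (o = (34 - 254) + (8 + 9/(-15)) = -220 + (8 + 9*(-1/15)) = -220 + (8 - 3/5) = -220 + 37/5 = -1063/5 ≈ -212.60)
1/o = 1/(-1063/5) = -5/1063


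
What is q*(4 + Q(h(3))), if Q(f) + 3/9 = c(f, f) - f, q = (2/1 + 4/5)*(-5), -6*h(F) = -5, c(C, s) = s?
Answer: -154/3 ≈ -51.333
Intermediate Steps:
h(F) = ⅚ (h(F) = -⅙*(-5) = ⅚)
q = -14 (q = (2*1 + 4*(⅕))*(-5) = (2 + ⅘)*(-5) = (14/5)*(-5) = -14)
Q(f) = -⅓ (Q(f) = -⅓ + (f - f) = -⅓ + 0 = -⅓)
q*(4 + Q(h(3))) = -14*(4 - ⅓) = -14*11/3 = -154/3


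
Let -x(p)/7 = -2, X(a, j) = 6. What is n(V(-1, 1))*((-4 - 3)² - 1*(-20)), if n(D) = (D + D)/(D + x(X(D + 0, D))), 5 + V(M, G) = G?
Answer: -276/5 ≈ -55.200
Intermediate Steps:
V(M, G) = -5 + G
x(p) = 14 (x(p) = -7*(-2) = 14)
n(D) = 2*D/(14 + D) (n(D) = (D + D)/(D + 14) = (2*D)/(14 + D) = 2*D/(14 + D))
n(V(-1, 1))*((-4 - 3)² - 1*(-20)) = (2*(-5 + 1)/(14 + (-5 + 1)))*((-4 - 3)² - 1*(-20)) = (2*(-4)/(14 - 4))*((-7)² + 20) = (2*(-4)/10)*(49 + 20) = (2*(-4)*(⅒))*69 = -⅘*69 = -276/5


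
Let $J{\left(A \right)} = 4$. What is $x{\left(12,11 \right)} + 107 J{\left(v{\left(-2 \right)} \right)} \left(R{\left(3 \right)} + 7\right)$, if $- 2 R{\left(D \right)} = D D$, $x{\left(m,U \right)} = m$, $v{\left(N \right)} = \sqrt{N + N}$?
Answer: $1082$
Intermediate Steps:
$v{\left(N \right)} = \sqrt{2} \sqrt{N}$ ($v{\left(N \right)} = \sqrt{2 N} = \sqrt{2} \sqrt{N}$)
$R{\left(D \right)} = - \frac{D^{2}}{2}$ ($R{\left(D \right)} = - \frac{D D}{2} = - \frac{D^{2}}{2}$)
$x{\left(12,11 \right)} + 107 J{\left(v{\left(-2 \right)} \right)} \left(R{\left(3 \right)} + 7\right) = 12 + 107 \cdot 4 \left(- \frac{3^{2}}{2} + 7\right) = 12 + 107 \cdot 4 \left(\left(- \frac{1}{2}\right) 9 + 7\right) = 12 + 107 \cdot 4 \left(- \frac{9}{2} + 7\right) = 12 + 107 \cdot 4 \cdot \frac{5}{2} = 12 + 107 \cdot 10 = 12 + 1070 = 1082$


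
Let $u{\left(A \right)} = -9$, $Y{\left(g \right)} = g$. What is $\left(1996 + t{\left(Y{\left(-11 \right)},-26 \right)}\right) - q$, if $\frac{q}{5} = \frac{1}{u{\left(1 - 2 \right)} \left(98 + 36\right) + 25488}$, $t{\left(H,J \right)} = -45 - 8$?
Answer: $\frac{47179921}{24282} \approx 1943.0$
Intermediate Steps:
$t{\left(H,J \right)} = -53$ ($t{\left(H,J \right)} = -45 - 8 = -53$)
$q = \frac{5}{24282}$ ($q = \frac{5}{- 9 \left(98 + 36\right) + 25488} = \frac{5}{\left(-9\right) 134 + 25488} = \frac{5}{-1206 + 25488} = \frac{5}{24282} \approx 0.00020591$)
$\left(1996 + t{\left(Y{\left(-11 \right)},-26 \right)}\right) - q = \left(1996 - 53\right) - \frac{5}{24282} = 1943 - \frac{5}{24282} = \frac{47179921}{24282}$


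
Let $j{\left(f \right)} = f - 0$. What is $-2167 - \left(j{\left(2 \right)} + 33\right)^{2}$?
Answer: $-3392$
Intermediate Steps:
$j{\left(f \right)} = f$ ($j{\left(f \right)} = f + 0 = f$)
$-2167 - \left(j{\left(2 \right)} + 33\right)^{2} = -2167 - \left(2 + 33\right)^{2} = -2167 - 35^{2} = -2167 - 1225 = -3392$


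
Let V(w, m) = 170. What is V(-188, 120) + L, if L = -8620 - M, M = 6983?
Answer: -15433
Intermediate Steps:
L = -15603 (L = -8620 - 1*6983 = -8620 - 6983 = -15603)
V(-188, 120) + L = 170 - 15603 = -15433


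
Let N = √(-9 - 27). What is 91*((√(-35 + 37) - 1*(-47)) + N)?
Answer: 4277 + 91*√2 + 546*I ≈ 4405.7 + 546.0*I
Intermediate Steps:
N = 6*I (N = √(-36) = 6*I ≈ 6.0*I)
91*((√(-35 + 37) - 1*(-47)) + N) = 91*((√(-35 + 37) - 1*(-47)) + 6*I) = 91*((√2 + 47) + 6*I) = 91*((47 + √2) + 6*I) = 91*(47 + √2 + 6*I) = 4277 + 91*√2 + 546*I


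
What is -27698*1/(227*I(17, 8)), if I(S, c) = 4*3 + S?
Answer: -27698/6583 ≈ -4.2075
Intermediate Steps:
I(S, c) = 12 + S
-27698*1/(227*I(17, 8)) = -27698*1/(227*(12 + 17)) = -27698/(227*29) = -27698/6583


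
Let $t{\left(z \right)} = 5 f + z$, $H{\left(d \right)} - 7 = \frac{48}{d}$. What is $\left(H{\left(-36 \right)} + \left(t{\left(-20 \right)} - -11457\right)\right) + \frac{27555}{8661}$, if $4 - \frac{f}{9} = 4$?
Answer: $\frac{99132491}{8661} \approx 11446.0$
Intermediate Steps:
$f = 0$ ($f = 36 - 36 = 0$)
$H{\left(d \right)} = 7 + \frac{48}{d}$
$t{\left(z \right)} = z$ ($t{\left(z \right)} = 5 \cdot 0 + z = 0 + z = z$)
$\left(H{\left(-36 \right)} + \left(t{\left(-20 \right)} - -11457\right)\right) + \frac{27555}{8661} = \left(\left(7 + \frac{48}{-36}\right) - -11437\right) + \frac{27555}{8661} = \left(\left(7 + 48 \left(- \frac{1}{36}\right)\right) + \left(-20 + 11457\right)\right) + 27555 \cdot \frac{1}{8661} = \left(\left(7 - \frac{4}{3}\right) + 11437\right) + \frac{9185}{2887} = \left(\frac{17}{3} + 11437\right) + \frac{9185}{2887} = \frac{34328}{3} + \frac{9185}{2887} = \frac{99132491}{8661}$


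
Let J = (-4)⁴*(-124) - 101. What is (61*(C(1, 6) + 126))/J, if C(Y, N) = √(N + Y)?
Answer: -2562/10615 - 61*√7/31845 ≈ -0.24642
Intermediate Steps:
J = -31845 (J = 256*(-124) - 101 = -31744 - 101 = -31845)
(61*(C(1, 6) + 126))/J = (61*(√(6 + 1) + 126))/(-31845) = (61*(√7 + 126))*(-1/31845) = (61*(126 + √7))*(-1/31845) = (7686 + 61*√7)*(-1/31845) = -2562/10615 - 61*√7/31845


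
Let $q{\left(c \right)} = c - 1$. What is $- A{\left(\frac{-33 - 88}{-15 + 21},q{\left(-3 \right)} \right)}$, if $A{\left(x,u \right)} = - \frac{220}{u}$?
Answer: $-55$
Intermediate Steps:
$q{\left(c \right)} = -1 + c$
$- A{\left(\frac{-33 - 88}{-15 + 21},q{\left(-3 \right)} \right)} = - \frac{-220}{-1 - 3} = - \frac{-220}{-4} = - \frac{\left(-220\right) \left(-1\right)}{4} = \left(-1\right) 55 = -55$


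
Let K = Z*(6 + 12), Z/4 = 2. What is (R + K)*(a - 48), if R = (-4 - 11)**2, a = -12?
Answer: -22140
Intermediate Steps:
Z = 8 (Z = 4*2 = 8)
R = 225 (R = (-15)**2 = 225)
K = 144 (K = 8*(6 + 12) = 8*18 = 144)
(R + K)*(a - 48) = (225 + 144)*(-12 - 48) = 369*(-60) = -22140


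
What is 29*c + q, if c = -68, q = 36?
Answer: -1936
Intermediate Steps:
29*c + q = 29*(-68) + 36 = -1972 + 36 = -1936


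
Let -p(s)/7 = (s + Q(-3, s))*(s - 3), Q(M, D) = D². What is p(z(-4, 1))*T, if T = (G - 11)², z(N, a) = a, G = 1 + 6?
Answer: 448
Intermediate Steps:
G = 7
p(s) = -7*(-3 + s)*(s + s²) (p(s) = -7*(s + s²)*(s - 3) = -7*(s + s²)*(-3 + s) = -7*(-3 + s)*(s + s²))
T = 16 (T = (7 - 11)² = (-4)² = 16)
p(z(-4, 1))*T = (7*1*(3 - 1*1² + 2*1))*16 = (7*1*(3 - 1*1 + 2))*16 = (7*1*(3 - 1 + 2))*16 = (7*1*4)*16 = 28*16 = 448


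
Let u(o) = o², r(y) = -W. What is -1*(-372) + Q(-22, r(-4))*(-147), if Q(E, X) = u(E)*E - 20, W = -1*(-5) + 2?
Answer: 1568568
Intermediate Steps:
W = 7 (W = 5 + 2 = 7)
r(y) = -7 (r(y) = -1*7 = -7)
Q(E, X) = -20 + E³ (Q(E, X) = E²*E - 20 = E³ - 20 = -20 + E³)
-1*(-372) + Q(-22, r(-4))*(-147) = -1*(-372) + (-20 + (-22)³)*(-147) = 372 + (-20 - 10648)*(-147) = 372 - 10668*(-147) = 372 + 1568196 = 1568568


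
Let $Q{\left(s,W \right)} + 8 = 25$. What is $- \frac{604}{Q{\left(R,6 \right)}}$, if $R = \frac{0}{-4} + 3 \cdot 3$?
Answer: $- \frac{604}{17} \approx -35.529$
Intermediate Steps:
$R = 9$ ($R = 0 \left(- \frac{1}{4}\right) + 9 = 0 + 9 = 9$)
$Q{\left(s,W \right)} = 17$ ($Q{\left(s,W \right)} = -8 + 25 = 17$)
$- \frac{604}{Q{\left(R,6 \right)}} = - \frac{604}{17}$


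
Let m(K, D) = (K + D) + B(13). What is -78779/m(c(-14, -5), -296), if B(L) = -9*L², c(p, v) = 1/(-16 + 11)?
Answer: 393895/9086 ≈ 43.352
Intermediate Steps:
c(p, v) = -⅕ (c(p, v) = 1/(-5) = -⅕)
m(K, D) = -1521 + D + K (m(K, D) = (K + D) - 9*13² = (D + K) - 9*169 = (D + K) - 1521 = -1521 + D + K)
-78779/m(c(-14, -5), -296) = -78779/(-1521 - 296 - ⅕) = -78779/(-9086/5) = -78779*(-5/9086) = 393895/9086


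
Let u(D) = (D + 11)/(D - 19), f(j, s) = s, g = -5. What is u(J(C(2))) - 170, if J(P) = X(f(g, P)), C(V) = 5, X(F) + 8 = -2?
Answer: -4931/29 ≈ -170.03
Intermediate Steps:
X(F) = -10 (X(F) = -8 - 2 = -10)
J(P) = -10
u(D) = (11 + D)/(-19 + D)
u(J(C(2))) - 170 = (11 - 10)/(-19 - 10) - 170 = 1/(-29) - 170 = -1/29*1 - 170 = -1/29 - 170 = -4931/29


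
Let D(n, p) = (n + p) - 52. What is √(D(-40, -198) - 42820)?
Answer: 3*I*√4790 ≈ 207.63*I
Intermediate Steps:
D(n, p) = -52 + n + p
√(D(-40, -198) - 42820) = √((-52 - 40 - 198) - 42820) = √(-290 - 42820) = √(-43110) = 3*I*√4790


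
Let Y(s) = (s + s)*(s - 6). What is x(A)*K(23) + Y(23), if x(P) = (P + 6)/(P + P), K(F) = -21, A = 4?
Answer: 3023/4 ≈ 755.75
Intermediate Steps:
Y(s) = 2*s*(-6 + s) (Y(s) = (2*s)*(-6 + s) = 2*s*(-6 + s))
x(P) = (6 + P)/(2*P) (x(P) = (6 + P)/((2*P)) = (6 + P)*(1/(2*P)) = (6 + P)/(2*P))
x(A)*K(23) + Y(23) = ((1/2)*(6 + 4)/4)*(-21) + 2*23*(-6 + 23) = ((1/2)*(1/4)*10)*(-21) + 2*23*17 = (5/4)*(-21) + 782 = -105/4 + 782 = 3023/4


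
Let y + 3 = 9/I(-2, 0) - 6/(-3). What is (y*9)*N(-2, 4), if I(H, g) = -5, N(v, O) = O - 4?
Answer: 0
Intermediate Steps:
N(v, O) = -4 + O
y = -14/5 (y = -3 + (9/(-5) - 6/(-3)) = -3 + (9*(-1/5) - 6*(-1/3)) = -3 + (-9/5 + 2) = -3 + 1/5 = -14/5 ≈ -2.8000)
(y*9)*N(-2, 4) = (-14/5*9)*(-4 + 4) = -126/5*0 = 0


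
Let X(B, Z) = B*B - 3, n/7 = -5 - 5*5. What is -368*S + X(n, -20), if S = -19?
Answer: 51089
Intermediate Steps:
n = -210 (n = 7*(-5 - 5*5) = 7*(-5 - 25) = 7*(-30) = -210)
X(B, Z) = -3 + B² (X(B, Z) = B² - 3 = -3 + B²)
-368*S + X(n, -20) = -368*(-19) + (-3 + (-210)²) = 6992 + (-3 + 44100) = 6992 + 44097 = 51089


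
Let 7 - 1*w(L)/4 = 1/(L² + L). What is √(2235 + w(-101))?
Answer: √577121474/505 ≈ 47.571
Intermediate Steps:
w(L) = 28 - 4/(L + L²) (w(L) = 28 - 4/(L² + L) = 28 - 4/(L + L²))
√(2235 + w(-101)) = √(2235 + 4*(-1 + 7*(-101) + 7*(-101)²)/(-101*(1 - 101))) = √(2235 + 4*(-1/101)*(-1 - 707 + 7*10201)/(-100)) = √(2235 + 4*(-1/101)*(-1/100)*(-1 - 707 + 71407)) = √(2235 + 4*(-1/101)*(-1/100)*70699) = √(2235 + 70699/2525) = √(5714074/2525) = √577121474/505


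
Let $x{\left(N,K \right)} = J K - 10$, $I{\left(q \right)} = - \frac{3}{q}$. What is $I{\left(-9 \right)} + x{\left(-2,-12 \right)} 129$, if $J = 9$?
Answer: $- \frac{45665}{3} \approx -15222.0$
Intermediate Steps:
$x{\left(N,K \right)} = -10 + 9 K$ ($x{\left(N,K \right)} = 9 K - 10 = -10 + 9 K$)
$I{\left(-9 \right)} + x{\left(-2,-12 \right)} 129 = - \frac{3}{-9} + \left(-10 + 9 \left(-12\right)\right) 129 = \left(-3\right) \left(- \frac{1}{9}\right) + \left(-10 - 108\right) 129 = \frac{1}{3} - 15222 = - \frac{45665}{3}$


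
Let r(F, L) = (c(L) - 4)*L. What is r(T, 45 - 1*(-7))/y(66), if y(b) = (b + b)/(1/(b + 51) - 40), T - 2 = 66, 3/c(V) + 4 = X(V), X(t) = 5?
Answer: 4679/297 ≈ 15.754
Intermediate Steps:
c(V) = 3 (c(V) = 3/(-4 + 5) = 3/1 = 3*1 = 3)
T = 68 (T = 2 + 66 = 68)
r(F, L) = -L (r(F, L) = (3 - 4)*L = -L)
y(b) = 2*b/(-40 + 1/(51 + b)) (y(b) = (2*b)/(1/(51 + b) - 40) = (2*b)/(-40 + 1/(51 + b)) = 2*b/(-40 + 1/(51 + b)))
r(T, 45 - 1*(-7))/y(66) = (-(45 - 1*(-7)))/((-2*66*(51 + 66)/(2039 + 40*66))) = (-(45 + 7))/((-2*66*117/(2039 + 2640))) = (-1*52)/((-2*66*117/4679)) = -52/((-2*66*1/4679*117)) = -52/(-15444/4679) = -52*(-4679/15444) = 4679/297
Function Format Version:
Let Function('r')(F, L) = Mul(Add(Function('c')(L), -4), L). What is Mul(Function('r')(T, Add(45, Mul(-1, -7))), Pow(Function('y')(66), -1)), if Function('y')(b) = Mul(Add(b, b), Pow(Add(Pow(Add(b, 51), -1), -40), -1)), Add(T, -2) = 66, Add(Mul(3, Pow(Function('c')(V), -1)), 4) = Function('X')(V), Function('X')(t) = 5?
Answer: Rational(4679, 297) ≈ 15.754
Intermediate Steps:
Function('c')(V) = 3 (Function('c')(V) = Mul(3, Pow(Add(-4, 5), -1)) = Mul(3, Pow(1, -1)) = Mul(3, 1) = 3)
T = 68 (T = Add(2, 66) = 68)
Function('r')(F, L) = Mul(-1, L) (Function('r')(F, L) = Mul(Add(3, -4), L) = Mul(-1, L))
Function('y')(b) = Mul(2, b, Pow(Add(-40, Pow(Add(51, b), -1)), -1)) (Function('y')(b) = Mul(Mul(2, b), Pow(Add(Pow(Add(51, b), -1), -40), -1)) = Mul(Mul(2, b), Pow(Add(-40, Pow(Add(51, b), -1)), -1)) = Mul(2, b, Pow(Add(-40, Pow(Add(51, b), -1)), -1)))
Mul(Function('r')(T, Add(45, Mul(-1, -7))), Pow(Function('y')(66), -1)) = Mul(Mul(-1, Add(45, Mul(-1, -7))), Pow(Mul(-2, 66, Pow(Add(2039, Mul(40, 66)), -1), Add(51, 66)), -1)) = Mul(Mul(-1, Add(45, 7)), Pow(Mul(-2, 66, Pow(Add(2039, 2640), -1), 117), -1)) = Mul(Mul(-1, 52), Pow(Mul(-2, 66, Pow(4679, -1), 117), -1)) = Mul(-52, Pow(Mul(-2, 66, Rational(1, 4679), 117), -1)) = Mul(-52, Pow(Rational(-15444, 4679), -1)) = Mul(-52, Rational(-4679, 15444)) = Rational(4679, 297)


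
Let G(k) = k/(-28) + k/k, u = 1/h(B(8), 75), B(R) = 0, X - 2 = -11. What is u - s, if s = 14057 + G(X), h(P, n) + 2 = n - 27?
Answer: -9053545/644 ≈ -14058.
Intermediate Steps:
X = -9 (X = 2 - 11 = -9)
h(P, n) = -29 + n (h(P, n) = -2 + (n - 27) = -2 + (-27 + n) = -29 + n)
u = 1/46 (u = 1/(-29 + 75) = 1/46 ≈ 0.021739)
G(k) = 1 - k/28 (G(k) = k*(-1/28) + 1 = -k/28 + 1 = 1 - k/28)
s = 393633/28 (s = 14057 + (1 - 1/28*(-9)) = 14057 + (1 + 9/28) = 14057 + 37/28 = 393633/28 ≈ 14058.)
u - s = 1/46 - 1*393633/28 = 1/46 - 393633/28 = -9053545/644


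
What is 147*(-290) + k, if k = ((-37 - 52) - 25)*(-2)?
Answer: -42402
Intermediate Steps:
k = 228 (k = (-89 - 25)*(-2) = -114*(-2) = 228)
147*(-290) + k = 147*(-290) + 228 = -42630 + 228 = -42402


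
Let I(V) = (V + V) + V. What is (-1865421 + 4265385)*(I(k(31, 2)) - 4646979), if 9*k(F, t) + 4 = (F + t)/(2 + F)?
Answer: -11152584708720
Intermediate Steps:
k(F, t) = -4/9 + (F + t)/(9*(2 + F)) (k(F, t) = -4/9 + ((F + t)/(2 + F))/9 = -4/9 + (F + t)/(9*(2 + F)))
I(V) = 3*V (I(V) = 2*V + V = 3*V)
(-1865421 + 4265385)*(I(k(31, 2)) - 4646979) = (-1865421 + 4265385)*(3*((-8 + 2 - 3*31)/(9*(2 + 31))) - 4646979) = 2399964*(3*((⅑)*(-8 + 2 - 93)/33) - 4646979) = 2399964*(3*((⅑)*(1/33)*(-99)) - 4646979) = 2399964*(3*(-⅓) - 4646979) = 2399964*(-1 - 4646979) = 2399964*(-4646980) = -11152584708720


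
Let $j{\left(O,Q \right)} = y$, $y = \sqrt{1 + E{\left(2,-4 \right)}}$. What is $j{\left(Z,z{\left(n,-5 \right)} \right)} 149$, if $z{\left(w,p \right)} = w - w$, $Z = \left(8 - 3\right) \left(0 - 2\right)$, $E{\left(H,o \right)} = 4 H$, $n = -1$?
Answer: $447$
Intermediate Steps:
$Z = -10$ ($Z = 5 \left(-2\right) = -10$)
$z{\left(w,p \right)} = 0$
$y = 3$ ($y = \sqrt{1 + 4 \cdot 2} = \sqrt{1 + 8} = \sqrt{9} = 3$)
$j{\left(O,Q \right)} = 3$
$j{\left(Z,z{\left(n,-5 \right)} \right)} 149 = 3 \cdot 149 = 447$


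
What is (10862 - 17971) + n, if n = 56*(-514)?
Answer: -35893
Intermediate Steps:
n = -28784
(10862 - 17971) + n = (10862 - 17971) - 28784 = -7109 - 28784 = -35893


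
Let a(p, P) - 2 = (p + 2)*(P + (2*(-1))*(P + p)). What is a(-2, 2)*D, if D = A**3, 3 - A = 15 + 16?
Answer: -43904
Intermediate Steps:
A = -28 (A = 3 - (15 + 16) = 3 - 1*31 = 3 - 31 = -28)
a(p, P) = 2 + (2 + p)*(-P - 2*p) (a(p, P) = 2 + (p + 2)*(P + (2*(-1))*(P + p)) = 2 + (2 + p)*(P - 2*(P + p)) = 2 + (2 + p)*(P + (-2*P - 2*p)) = 2 + (2 + p)*(-P - 2*p))
D = -21952 (D = (-28)**3 = -21952)
a(-2, 2)*D = (2 - 4*(-2) - 2*2 - 2*(-2)**2 - 1*2*(-2))*(-21952) = (2 + 8 - 4 - 2*4 + 4)*(-21952) = (2 + 8 - 4 - 8 + 4)*(-21952) = 2*(-21952) = -43904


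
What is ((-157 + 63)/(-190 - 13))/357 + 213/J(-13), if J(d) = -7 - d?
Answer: 5145629/144942 ≈ 35.501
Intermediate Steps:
((-157 + 63)/(-190 - 13))/357 + 213/J(-13) = ((-157 + 63)/(-190 - 13))/357 + 213/(-7 - 1*(-13)) = -94/(-203)*(1/357) + 213/(-7 + 13) = -94*(-1/203)*(1/357) + 213/6 = (94/203)*(1/357) + 213*(⅙) = 94/72471 + 71/2 = 5145629/144942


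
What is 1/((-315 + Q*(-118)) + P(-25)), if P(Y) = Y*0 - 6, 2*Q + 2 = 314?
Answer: -1/18729 ≈ -5.3393e-5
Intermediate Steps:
Q = 156 (Q = -1 + (1/2)*314 = -1 + 157 = 156)
P(Y) = -6 (P(Y) = 0 - 6 = -6)
1/((-315 + Q*(-118)) + P(-25)) = 1/((-315 + 156*(-118)) - 6) = 1/((-315 - 18408) - 6) = 1/(-18723 - 6) = 1/(-18729) = -1/18729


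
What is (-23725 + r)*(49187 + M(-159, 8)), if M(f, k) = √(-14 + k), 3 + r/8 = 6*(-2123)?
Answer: -6180494111 - 125653*I*√6 ≈ -6.1805e+9 - 3.0779e+5*I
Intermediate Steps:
r = -101928 (r = -24 + 8*(6*(-2123)) = -24 + 8*(-12738) = -24 - 101904 = -101928)
(-23725 + r)*(49187 + M(-159, 8)) = (-23725 - 101928)*(49187 + √(-14 + 8)) = -125653*(49187 + √(-6)) = -125653*(49187 + I*√6) = -6180494111 - 125653*I*√6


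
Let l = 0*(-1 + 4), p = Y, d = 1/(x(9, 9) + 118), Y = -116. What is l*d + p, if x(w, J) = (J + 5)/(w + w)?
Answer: -116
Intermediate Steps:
x(w, J) = (5 + J)/(2*w) (x(w, J) = (5 + J)/((2*w)) = (5 + J)*(1/(2*w)) = (5 + J)/(2*w))
d = 9/1069 (d = 1/((½)*(5 + 9)/9 + 118) = 1/((½)*(⅑)*14 + 118) = 1/(7/9 + 118) = 1/(1069/9) = 9/1069 ≈ 0.0084191)
p = -116
l = 0 (l = 0*3 = 0)
l*d + p = 0*(9/1069) - 116 = 0 - 116 = -116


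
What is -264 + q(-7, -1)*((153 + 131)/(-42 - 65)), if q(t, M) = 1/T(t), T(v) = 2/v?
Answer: -27254/107 ≈ -254.71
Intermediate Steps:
q(t, M) = t/2 (q(t, M) = 1/(2/t) = t/2)
-264 + q(-7, -1)*((153 + 131)/(-42 - 65)) = -264 + ((½)*(-7))*((153 + 131)/(-42 - 65)) = -264 - 994/(-107) = -264 - 994*(-1)/107 = -264 - 7/2*(-284/107) = -264 + 994/107 = -27254/107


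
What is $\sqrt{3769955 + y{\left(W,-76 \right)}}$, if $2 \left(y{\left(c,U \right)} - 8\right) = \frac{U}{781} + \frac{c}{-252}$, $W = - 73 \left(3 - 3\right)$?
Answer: $\frac{\sqrt{2299530371765}}{781} \approx 1941.6$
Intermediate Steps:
$W = 0$ ($W = - 73 \left(3 - 3\right) = \left(-73\right) 0 = 0$)
$y{\left(c,U \right)} = 8 - \frac{c}{504} + \frac{U}{1562}$ ($y{\left(c,U \right)} = 8 + \frac{\frac{U}{781} + \frac{c}{-252}}{2} = 8 + \frac{U \frac{1}{781} + c \left(- \frac{1}{252}\right)}{2} = 8 + \frac{\frac{U}{781} - \frac{c}{252}}{2} = 8 + \frac{- \frac{c}{252} + \frac{U}{781}}{2} = 8 + \left(- \frac{c}{504} + \frac{U}{1562}\right) = 8 - \frac{c}{504} + \frac{U}{1562}$)
$\sqrt{3769955 + y{\left(W,-76 \right)}} = \sqrt{3769955 + \left(8 - 0 + \frac{1}{1562} \left(-76\right)\right)} = \sqrt{3769955 + \left(8 + 0 - \frac{38}{781}\right)} = \sqrt{3769955 + \frac{6210}{781}} = \sqrt{\frac{2944341065}{781}} = \frac{\sqrt{2299530371765}}{781}$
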